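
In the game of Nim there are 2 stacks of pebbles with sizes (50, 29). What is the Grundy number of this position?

Bitwise XOR of the heap sizes:
  110010  (50)
  011101  (29)
  ------
  101111  (47)

47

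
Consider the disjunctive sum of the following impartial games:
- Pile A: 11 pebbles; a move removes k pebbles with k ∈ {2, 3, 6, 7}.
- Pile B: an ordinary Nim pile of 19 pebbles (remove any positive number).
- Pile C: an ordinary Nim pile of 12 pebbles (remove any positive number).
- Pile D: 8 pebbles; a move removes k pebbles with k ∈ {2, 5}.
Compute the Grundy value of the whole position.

30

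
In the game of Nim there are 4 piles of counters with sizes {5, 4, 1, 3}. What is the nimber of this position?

3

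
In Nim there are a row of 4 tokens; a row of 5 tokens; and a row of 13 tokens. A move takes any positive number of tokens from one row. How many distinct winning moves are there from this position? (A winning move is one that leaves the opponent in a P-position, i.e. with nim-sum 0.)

1

Compute the nim-sum pairwise:
4 XOR 5 = 1
1 XOR 13 = 12
The overall nim-sum is X = 12. A row of size p has a winning move iff p XOR X < p (reduce it to p XOR X).
  4: 4 XOR 12 = 8 ≥ 4 — no move.
  5: 5 XOR 12 = 9 ≥ 5 — no move.
  13: 13 XOR 12 = 1 < 13 — winning move (to 1).
That gives 1 winning move.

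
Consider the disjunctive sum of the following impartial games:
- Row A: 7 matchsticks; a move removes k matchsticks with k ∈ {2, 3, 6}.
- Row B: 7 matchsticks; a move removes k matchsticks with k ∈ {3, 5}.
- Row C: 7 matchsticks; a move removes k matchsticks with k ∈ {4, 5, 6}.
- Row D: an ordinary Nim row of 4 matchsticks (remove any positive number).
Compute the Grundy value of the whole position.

6

For row A, compute g(0), g(1), … with moves {2, 3, 6}:
g(0) = mex{} = 0
g(1) = mex{} = 0
g(2) = mex{0} = 1
g(3) = mex{0} = 1
g(4) = mex{0,1} = 2
g(5) = mex{1} = 0
g(6) = mex{0,1,2} = 3
g(7) = mex{0,2} = 1
So g(7) = 1.
Grundy values for row B (subtraction set {3, 5}):
g(0) = mex{} = 0
g(1) = mex{} = 0
g(2) = mex{} = 0
g(3) = mex{0} = 1
g(4) = mex{0} = 1
g(5) = mex{0} = 1
g(6) = mex{0,1} = 2
g(7) = mex{0,1} = 2
So g(7) = 2.
For row C, compute g(0), g(1), … with moves {4, 5, 6}:
k:     0  1  2  3  4  5  6  7
g(k):  0  0  0  0  1  1  1  1
So g(7) = 1.
Row D is a plain Nim row of size 4, so its Grundy value is 4.
By the Sprague-Grundy theorem, the Grundy value of a sum of independent games is the XOR of the component values.
Combined value = 1 ⊕ 2 ⊕ 1 ⊕ 4 = 6.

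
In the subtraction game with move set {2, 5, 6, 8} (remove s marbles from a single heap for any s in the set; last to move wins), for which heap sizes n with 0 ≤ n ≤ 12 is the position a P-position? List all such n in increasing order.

0, 1, 4, 11

Grundy values for subtraction set {2, 5, 6, 8}:
k:     0  1  2  3  4  5  6  7  8  9 10 11 12
g(k):  0  0  1  1  0  2  1  3  2  2  3  0  2
The P-positions (g = 0) in 0..12 are 0, 1, 4, 11.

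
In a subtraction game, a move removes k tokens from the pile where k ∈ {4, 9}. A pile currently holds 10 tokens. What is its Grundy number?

2

Build the Grundy sequence with g(k) = mex{g(k−s) : s ∈ {4, 9}, s ≤ k}:
g(0) = mex{} = 0
g(1) = mex{} = 0
g(2) = mex{} = 0
g(3) = mex{} = 0
g(4) = mex{0} = 1
g(5) = mex{0} = 1
g(6) = mex{0} = 1
g(7) = mex{0} = 1
g(8) = mex{1} = 0
g(9) = mex{0,1} = 2
g(10) = mex{0,1} = 2
So g(10) = 2.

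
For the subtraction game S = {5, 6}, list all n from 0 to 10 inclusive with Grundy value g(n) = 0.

Build the Grundy sequence with g(k) = mex{g(k−s) : s ∈ {5, 6}, s ≤ k}:
g(0) = mex{} = 0
g(1) = mex{} = 0
g(2) = mex{} = 0
g(3) = mex{} = 0
g(4) = mex{} = 0
g(5) = mex{0} = 1
g(6) = mex{0} = 1
g(7) = mex{0} = 1
g(8) = mex{0} = 1
g(9) = mex{0} = 1
g(10) = mex{0,1} = 2
The P-positions (g = 0) in 0..10 are 0, 1, 2, 3, 4.

0, 1, 2, 3, 4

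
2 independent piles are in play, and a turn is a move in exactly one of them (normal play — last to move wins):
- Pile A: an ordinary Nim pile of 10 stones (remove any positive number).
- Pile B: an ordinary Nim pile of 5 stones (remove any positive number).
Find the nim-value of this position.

Pile A is a plain Nim pile of size 10, so its Grundy value is 10.
Pile B is a plain Nim pile of size 5, so its Grundy value is 5.
By the Sprague-Grundy theorem, the Grundy value of a sum of independent games is the XOR of the component values.
Combined value = 10 XOR 5 = 15.

15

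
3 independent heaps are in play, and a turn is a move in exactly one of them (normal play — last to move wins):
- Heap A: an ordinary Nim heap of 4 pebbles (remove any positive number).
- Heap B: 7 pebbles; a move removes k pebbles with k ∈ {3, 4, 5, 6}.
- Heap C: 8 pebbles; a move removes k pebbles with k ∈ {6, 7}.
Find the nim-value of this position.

7

Heap A is a plain Nim heap of size 4, so its Grundy value is 4.
Grundy values for heap B (subtraction set {3, 4, 5, 6}):
g(0) = mex{} = 0
g(1) = mex{} = 0
g(2) = mex{} = 0
g(3) = mex{0} = 1
g(4) = mex{0} = 1
g(5) = mex{0} = 1
g(6) = mex{0,1} = 2
g(7) = mex{0,1} = 2
So g(7) = 2.
Grundy values for heap C (subtraction set {6, 7}):
k:     0  1  2  3  4  5  6  7  8
g(k):  0  0  0  0  0  0  1  1  1
So g(8) = 1.
By the Sprague-Grundy theorem, the Grundy value of a sum of independent games is the XOR of the component values.
Combined value = 4 ⊕ 2 ⊕ 1 = 7.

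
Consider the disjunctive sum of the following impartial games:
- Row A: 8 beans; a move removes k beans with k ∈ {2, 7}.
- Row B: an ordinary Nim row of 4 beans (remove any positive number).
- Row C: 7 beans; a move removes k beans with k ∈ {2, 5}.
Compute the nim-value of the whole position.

For row A, compute g(0), g(1), … with moves {2, 7}:
k:     0  1  2  3  4  5  6  7  8
g(k):  0  0  1  1  0  0  1  1  2
So g(8) = 2.
Row B is a plain Nim row of size 4, so its Grundy value is 4.
For row C, compute g(0), g(1), … with moves {2, 5}:
k:     0  1  2  3  4  5  6  7
g(k):  0  0  1  1  0  2  1  0
So g(7) = 0.
By the Sprague-Grundy theorem, the Grundy value of a sum of independent games is the XOR of the component values.
Combined value = 2 ⊕ 4 ⊕ 0 = 6.

6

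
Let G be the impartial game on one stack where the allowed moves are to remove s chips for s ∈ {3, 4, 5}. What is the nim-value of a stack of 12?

Build the Grundy sequence with g(k) = mex{g(k−s) : s ∈ {3, 4, 5}, s ≤ k}:
g(0) = mex{} = 0
g(1) = mex{} = 0
g(2) = mex{} = 0
g(3) = mex{0} = 1
g(4) = mex{0} = 1
g(5) = mex{0} = 1
g(6) = mex{0,1} = 2
g(7) = mex{0,1} = 2
g(8) = mex{1} = 0
g(9) = mex{1,2} = 0
g(10) = mex{1,2} = 0
g(11) = mex{0,2} = 1
g(12) = mex{0,2} = 1
So g(12) = 1.

1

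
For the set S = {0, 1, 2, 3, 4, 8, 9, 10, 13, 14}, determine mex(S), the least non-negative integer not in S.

5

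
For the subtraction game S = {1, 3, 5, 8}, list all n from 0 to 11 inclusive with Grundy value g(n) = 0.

Compute g(0), g(1), … for moves {1, 3, 5, 8}:
k:     0  1  2  3  4  5  6  7  8  9 10 11
g(k):  0  1  0  1  0  1  0  1  2  3  2  3
The P-positions (g = 0) in 0..11 are 0, 2, 4, 6.

0, 2, 4, 6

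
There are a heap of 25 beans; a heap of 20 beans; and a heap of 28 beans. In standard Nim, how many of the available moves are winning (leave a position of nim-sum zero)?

3

Nim-sum: 25 ^ 20 ^ 28 = 17.
The overall nim-sum is X = 17. A heap of size p has a winning move iff p XOR X < p (reduce it to p XOR X).
  25: 25 XOR 17 = 8 < 25 — winning move (to 8).
  20: 20 XOR 17 = 5 < 20 — winning move (to 5).
  28: 28 XOR 17 = 13 < 28 — winning move (to 13).
That gives 3 winning moves.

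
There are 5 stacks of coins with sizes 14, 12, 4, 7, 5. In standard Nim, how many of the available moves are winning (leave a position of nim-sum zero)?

5

Bitwise XOR of the heap sizes:
  1110  (14)
  1100  (12)
  0100  (4)
  0111  (7)
  0101  (5)
  ----
  0100  (4)
The overall nim-sum is X = 4. A stack of size p has a winning move iff p XOR X < p (reduce it to p XOR X).
  14: 14 XOR 4 = 10 < 14 — winning move (to 10).
  12: 12 XOR 4 = 8 < 12 — winning move (to 8).
  4: 4 XOR 4 = 0 < 4 — winning move (to 0).
  7: 7 XOR 4 = 3 < 7 — winning move (to 3).
  5: 5 XOR 4 = 1 < 5 — winning move (to 1).
That gives 5 winning moves.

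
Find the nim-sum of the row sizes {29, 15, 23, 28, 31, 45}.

43

Compute the nim-sum pairwise:
29 XOR 15 = 18
18 XOR 23 = 5
5 XOR 28 = 25
25 XOR 31 = 6
6 XOR 45 = 43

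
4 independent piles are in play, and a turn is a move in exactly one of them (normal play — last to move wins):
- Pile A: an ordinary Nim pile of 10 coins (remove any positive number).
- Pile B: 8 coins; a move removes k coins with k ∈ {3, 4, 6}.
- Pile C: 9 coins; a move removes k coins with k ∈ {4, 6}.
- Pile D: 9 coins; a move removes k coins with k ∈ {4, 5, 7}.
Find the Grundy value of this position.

Pile A is a plain Nim pile of size 10, so its Grundy value is 10.
Grundy values for pile B (subtraction set {3, 4, 6}):
g(0) = mex{} = 0
g(1) = mex{} = 0
g(2) = mex{} = 0
g(3) = mex{0} = 1
g(4) = mex{0} = 1
g(5) = mex{0} = 1
g(6) = mex{0,1} = 2
g(7) = mex{0,1} = 2
g(8) = mex{0,1} = 2
So g(8) = 2.
Build the Grundy sequence for pile C with g(k) = mex{g(k−s) : s ∈ {4, 6}, s ≤ k}:
g(0) = mex{} = 0
g(1) = mex{} = 0
g(2) = mex{} = 0
g(3) = mex{} = 0
g(4) = mex{0} = 1
g(5) = mex{0} = 1
g(6) = mex{0} = 1
g(7) = mex{0} = 1
g(8) = mex{0,1} = 2
g(9) = mex{0,1} = 2
So g(9) = 2.
For pile D, compute g(0), g(1), … with moves {4, 5, 7}:
k:     0  1  2  3  4  5  6  7  8  9
g(k):  0  0  0  0  1  1  1  1  2  2
So g(9) = 2.
By the Sprague-Grundy theorem, the Grundy value of a sum of independent games is the XOR of the component values.
Combined value = 10 ⊕ 2 ⊕ 2 ⊕ 2 = 8.

8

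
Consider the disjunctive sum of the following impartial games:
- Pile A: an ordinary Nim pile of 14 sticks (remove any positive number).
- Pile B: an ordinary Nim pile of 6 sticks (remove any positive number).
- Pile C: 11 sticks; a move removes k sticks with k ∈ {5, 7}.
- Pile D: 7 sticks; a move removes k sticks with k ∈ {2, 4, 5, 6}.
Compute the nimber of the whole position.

9

Pile A is a plain Nim pile of size 14, so its Grundy value is 14.
Pile B is a plain Nim pile of size 6, so its Grundy value is 6.
Build the Grundy sequence for pile C with g(k) = mex{g(k−s) : s ∈ {5, 7}, s ≤ k}:
g(0) = mex{} = 0
g(1) = mex{} = 0
g(2) = mex{} = 0
g(3) = mex{} = 0
g(4) = mex{} = 0
g(5) = mex{0} = 1
g(6) = mex{0} = 1
g(7) = mex{0} = 1
g(8) = mex{0} = 1
g(9) = mex{0} = 1
g(10) = mex{0,1} = 2
g(11) = mex{0,1} = 2
So g(11) = 2.
For pile D, compute g(0), g(1), … with moves {2, 4, 5, 6}:
k:     0  1  2  3  4  5  6  7
g(k):  0  0  1  1  2  2  3  3
So g(7) = 3.
The value of a disjunctive sum is the nim-sum of the parts.
Combined value = 14 XOR 6 XOR 2 XOR 3 = 9.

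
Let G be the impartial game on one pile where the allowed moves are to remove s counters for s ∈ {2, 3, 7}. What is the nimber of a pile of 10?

0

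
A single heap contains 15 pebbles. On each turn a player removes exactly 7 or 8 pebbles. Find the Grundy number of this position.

Build the Grundy sequence with g(k) = mex{g(k−s) : s ∈ {7, 8}, s ≤ k}:
k:     0  1  2  3  4  5  6  7  8  9 10 11 12 13 14 15
g(k):  0  0  0  0  0  0  0  1  1  1  1  1  1  1  2  0
So g(15) = 0.

0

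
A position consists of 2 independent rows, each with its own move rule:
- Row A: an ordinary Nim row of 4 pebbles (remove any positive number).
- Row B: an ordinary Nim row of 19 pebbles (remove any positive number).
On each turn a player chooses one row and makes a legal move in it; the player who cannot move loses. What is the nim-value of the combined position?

Row A is a plain Nim row of size 4, so its Grundy value is 4.
Row B is a plain Nim row of size 19, so its Grundy value is 19.
By the Sprague-Grundy theorem, the Grundy value of a sum of independent games is the XOR of the component values.
Combined value = 4 XOR 19 = 23.

23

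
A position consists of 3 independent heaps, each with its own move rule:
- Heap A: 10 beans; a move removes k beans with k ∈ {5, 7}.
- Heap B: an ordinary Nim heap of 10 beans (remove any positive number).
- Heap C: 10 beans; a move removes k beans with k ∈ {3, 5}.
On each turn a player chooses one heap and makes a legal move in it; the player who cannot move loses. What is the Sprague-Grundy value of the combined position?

8

For heap A, compute g(0), g(1), … with moves {5, 7}:
k:     0  1  2  3  4  5  6  7  8  9 10
g(k):  0  0  0  0  0  1  1  1  1  1  2
So g(10) = 2.
Heap B is a plain Nim heap of size 10, so its Grundy value is 10.
Grundy values for heap C (subtraction set {3, 5}):
g(0) = mex{} = 0
g(1) = mex{} = 0
g(2) = mex{} = 0
g(3) = mex{0} = 1
g(4) = mex{0} = 1
g(5) = mex{0} = 1
g(6) = mex{0,1} = 2
g(7) = mex{0,1} = 2
g(8) = mex{1} = 0
g(9) = mex{1,2} = 0
g(10) = mex{1,2} = 0
So g(10) = 0.
By the Sprague-Grundy theorem, the Grundy value of a sum of independent games is the XOR of the component values.
Combined value = 2 ⊕ 10 ⊕ 0 = 8.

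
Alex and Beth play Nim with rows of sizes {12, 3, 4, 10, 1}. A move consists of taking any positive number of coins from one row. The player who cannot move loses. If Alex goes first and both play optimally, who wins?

Beth wins

Write each in binary and XOR column by column:
  1100  (12)
  0011  (3)
  0100  (4)
  1010  (10)
  0001  (1)
  ----
  0000  (0)
The nim-sum is 0, so this is a P-position: the player to move is in a losing position under optimal play; Alex is about to move from it and so loses — Beth wins.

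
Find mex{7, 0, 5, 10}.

0 is in the set but 1 is not, so the mex is 1.

1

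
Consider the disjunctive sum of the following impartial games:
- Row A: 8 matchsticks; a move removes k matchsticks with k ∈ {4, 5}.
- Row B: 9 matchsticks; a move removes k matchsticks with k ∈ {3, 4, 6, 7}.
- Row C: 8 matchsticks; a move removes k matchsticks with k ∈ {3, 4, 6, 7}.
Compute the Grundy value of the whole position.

3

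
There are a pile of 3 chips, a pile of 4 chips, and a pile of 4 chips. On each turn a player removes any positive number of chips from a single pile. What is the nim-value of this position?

3

In binary:
  011  (3)
  100  (4)
  100  (4)
  ---
  011  (3)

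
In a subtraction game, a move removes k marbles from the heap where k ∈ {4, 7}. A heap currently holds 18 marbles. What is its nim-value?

1

Grundy values for subtraction set {4, 7}:
k:     0  1  2  3  4  5  6  7  8  9 10 11 12 13 14 15 16 17 18
g(k):  0  0  0  0  1  1  1  1  2  2  2  0  0  0  0  1  1  1  1
So g(18) = 1.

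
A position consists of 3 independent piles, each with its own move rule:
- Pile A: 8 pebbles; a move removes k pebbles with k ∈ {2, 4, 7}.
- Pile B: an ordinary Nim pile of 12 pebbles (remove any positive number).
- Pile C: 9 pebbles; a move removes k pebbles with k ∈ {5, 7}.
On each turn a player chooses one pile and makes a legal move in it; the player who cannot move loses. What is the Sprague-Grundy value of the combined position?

12

Grundy values for pile A (subtraction set {2, 4, 7}):
g(0) = mex{} = 0
g(1) = mex{} = 0
g(2) = mex{0} = 1
g(3) = mex{0} = 1
g(4) = mex{0,1} = 2
g(5) = mex{0,1} = 2
g(6) = mex{1,2} = 0
g(7) = mex{0,1,2} = 3
g(8) = mex{0,2} = 1
So g(8) = 1.
Pile B is a plain Nim pile of size 12, so its Grundy value is 12.
Grundy values for pile C (subtraction set {5, 7}):
k:     0  1  2  3  4  5  6  7  8  9
g(k):  0  0  0  0  0  1  1  1  1  1
So g(9) = 1.
By the Sprague-Grundy theorem, the Grundy value of a sum of independent games is the XOR of the component values.
Combined value = 1 XOR 12 XOR 1 = 12.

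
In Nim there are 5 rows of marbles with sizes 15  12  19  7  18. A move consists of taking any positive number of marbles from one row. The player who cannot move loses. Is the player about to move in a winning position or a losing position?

Nim-sum: 15 XOR 12 XOR 19 XOR 7 XOR 18 = 5.
The nim-sum is 5 ≠ 0, so this is an N-position: the player to move can win.

Winning position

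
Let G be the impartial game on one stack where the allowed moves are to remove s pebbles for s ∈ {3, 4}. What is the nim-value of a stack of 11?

1

Build the Grundy sequence with g(k) = mex{g(k−s) : s ∈ {3, 4}, s ≤ k}:
g(0) = mex{} = 0
g(1) = mex{} = 0
g(2) = mex{} = 0
g(3) = mex{0} = 1
g(4) = mex{0} = 1
g(5) = mex{0} = 1
g(6) = mex{0,1} = 2
g(7) = mex{1} = 0
g(8) = mex{1} = 0
g(9) = mex{1,2} = 0
g(10) = mex{0,2} = 1
g(11) = mex{0} = 1
So g(11) = 1.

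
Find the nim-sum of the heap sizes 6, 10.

12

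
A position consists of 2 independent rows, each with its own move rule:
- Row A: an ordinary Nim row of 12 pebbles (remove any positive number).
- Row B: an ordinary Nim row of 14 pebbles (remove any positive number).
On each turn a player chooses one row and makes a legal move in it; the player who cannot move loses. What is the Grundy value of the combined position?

2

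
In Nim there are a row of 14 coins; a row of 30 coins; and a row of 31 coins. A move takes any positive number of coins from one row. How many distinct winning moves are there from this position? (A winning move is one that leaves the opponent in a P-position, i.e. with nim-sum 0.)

In binary:
  01110  (14)
  11110  (30)
  11111  (31)
  -----
  01111  (15)
The overall nim-sum is X = 15. A row of size p has a winning move iff p XOR X < p (reduce it to p XOR X).
  14: 14 XOR 15 = 1 < 14 — winning move (to 1).
  30: 30 XOR 15 = 17 < 30 — winning move (to 17).
  31: 31 XOR 15 = 16 < 31 — winning move (to 16).
That gives 3 winning moves.

3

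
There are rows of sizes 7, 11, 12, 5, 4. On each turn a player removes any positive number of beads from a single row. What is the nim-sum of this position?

1

Write each in binary and XOR column by column:
  0111  (7)
  1011  (11)
  1100  (12)
  0101  (5)
  0100  (4)
  ----
  0001  (1)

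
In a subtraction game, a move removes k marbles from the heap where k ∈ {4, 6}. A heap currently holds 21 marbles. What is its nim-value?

0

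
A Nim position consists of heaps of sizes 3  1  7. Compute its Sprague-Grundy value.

Compute the nim-sum pairwise:
3 ^ 1 = 2
2 ^ 7 = 5

5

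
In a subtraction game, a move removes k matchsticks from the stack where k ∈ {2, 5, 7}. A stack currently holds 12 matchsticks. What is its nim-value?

1

Grundy values for subtraction set {2, 5, 7}:
k:     0  1  2  3  4  5  6  7  8  9 10 11 12
g(k):  0  0  1  1  0  2  1  3  2  2  0  3  1
So g(12) = 1.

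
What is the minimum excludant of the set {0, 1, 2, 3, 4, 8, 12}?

The values 0, 1, 2, 3, 4 are all present; 5 is the first non-negative integer missing from the set.

5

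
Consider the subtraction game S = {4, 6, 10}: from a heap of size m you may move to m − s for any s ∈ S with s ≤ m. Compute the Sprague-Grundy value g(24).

Grundy values for subtraction set {4, 6, 10}:
k:     0  1  2  3  4  5  6  7  8  9 10 11 12 13 14 15 16 17 18 19 20 21 22 23 24
g(k):  0  0  0  0  1  1  1  1  2  2  2  2  3  3  0  0  0  0  1  1  1  1  2  2  2
So g(24) = 2.

2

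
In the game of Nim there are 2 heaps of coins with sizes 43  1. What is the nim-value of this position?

Compute the nim-sum pairwise:
43 XOR 1 = 42

42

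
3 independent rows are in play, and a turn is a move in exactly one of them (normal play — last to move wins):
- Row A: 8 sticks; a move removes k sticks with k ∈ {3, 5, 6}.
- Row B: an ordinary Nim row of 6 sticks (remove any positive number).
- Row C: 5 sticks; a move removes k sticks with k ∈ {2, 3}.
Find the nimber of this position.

4

For row A, compute g(0), g(1), … with moves {3, 5, 6}:
k:     0  1  2  3  4  5  6  7  8
g(k):  0  0  0  1  1  1  2  2  2
So g(8) = 2.
Row B is a plain Nim row of size 6, so its Grundy value is 6.
Grundy values for row C (subtraction set {2, 3}):
k:     0  1  2  3  4  5
g(k):  0  0  1  1  2  0
So g(5) = 0.
The value of a disjunctive sum is the nim-sum of the parts.
Combined value = 2 XOR 6 XOR 0 = 4.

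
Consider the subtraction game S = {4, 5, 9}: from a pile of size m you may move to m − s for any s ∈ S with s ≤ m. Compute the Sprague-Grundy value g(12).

Grundy values for subtraction set {4, 5, 9}:
g(0) = mex{} = 0
g(1) = mex{} = 0
g(2) = mex{} = 0
g(3) = mex{} = 0
g(4) = mex{0} = 1
g(5) = mex{0} = 1
g(6) = mex{0} = 1
g(7) = mex{0} = 1
g(8) = mex{0,1} = 2
g(9) = mex{0,1} = 2
g(10) = mex{0,1} = 2
g(11) = mex{0,1} = 2
g(12) = mex{0,1,2} = 3
So g(12) = 3.

3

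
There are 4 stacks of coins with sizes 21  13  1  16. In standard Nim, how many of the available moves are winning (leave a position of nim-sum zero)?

Nim-sum: 21 XOR 13 XOR 1 XOR 16 = 9.
The overall nim-sum is X = 9. A stack of size p has a winning move iff p XOR X < p (reduce it to p XOR X).
  21: 21 XOR 9 = 28 ≥ 21 — no move.
  13: 13 XOR 9 = 4 < 13 — winning move (to 4).
  1: 1 XOR 9 = 8 ≥ 1 — no move.
  16: 16 XOR 9 = 25 ≥ 16 — no move.
That gives 1 winning move.

1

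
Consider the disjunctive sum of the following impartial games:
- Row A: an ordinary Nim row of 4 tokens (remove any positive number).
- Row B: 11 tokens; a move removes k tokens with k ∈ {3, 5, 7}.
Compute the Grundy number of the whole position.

Row A is a plain Nim row of size 4, so its Grundy value is 4.
For row B, compute g(0), g(1), … with moves {3, 5, 7}:
g(0) = mex{} = 0
g(1) = mex{} = 0
g(2) = mex{} = 0
g(3) = mex{0} = 1
g(4) = mex{0} = 1
g(5) = mex{0} = 1
g(6) = mex{0,1} = 2
g(7) = mex{0,1} = 2
g(8) = mex{0,1} = 2
g(9) = mex{0,1,2} = 3
g(10) = mex{1,2} = 0
g(11) = mex{1,2} = 0
So g(11) = 0.
By the Sprague-Grundy theorem, the Grundy value of a sum of independent games is the XOR of the component values.
Combined value = 4 XOR 0 = 4.

4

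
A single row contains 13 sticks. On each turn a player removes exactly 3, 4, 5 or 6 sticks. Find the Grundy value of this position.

1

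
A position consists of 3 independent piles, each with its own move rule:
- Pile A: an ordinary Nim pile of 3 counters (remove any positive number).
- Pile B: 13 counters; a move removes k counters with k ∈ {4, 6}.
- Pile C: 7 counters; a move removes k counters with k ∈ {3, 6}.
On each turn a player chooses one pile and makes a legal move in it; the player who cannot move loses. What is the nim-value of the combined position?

1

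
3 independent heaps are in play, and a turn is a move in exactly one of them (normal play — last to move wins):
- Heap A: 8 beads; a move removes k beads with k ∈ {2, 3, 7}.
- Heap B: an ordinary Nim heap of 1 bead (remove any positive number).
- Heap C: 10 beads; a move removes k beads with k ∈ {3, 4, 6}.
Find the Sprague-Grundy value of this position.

0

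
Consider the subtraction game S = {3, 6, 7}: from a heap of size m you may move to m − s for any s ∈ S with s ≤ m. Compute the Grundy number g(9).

3

Build the Grundy sequence with g(k) = mex{g(k−s) : s ∈ {3, 6, 7}, s ≤ k}:
g(0) = mex{} = 0
g(1) = mex{} = 0
g(2) = mex{} = 0
g(3) = mex{0} = 1
g(4) = mex{0} = 1
g(5) = mex{0} = 1
g(6) = mex{0,1} = 2
g(7) = mex{0,1} = 2
g(8) = mex{0,1} = 2
g(9) = mex{0,1,2} = 3
So g(9) = 3.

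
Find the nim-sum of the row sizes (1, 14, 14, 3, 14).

12

Nim-sum: 1 XOR 14 XOR 14 XOR 3 XOR 14 = 12.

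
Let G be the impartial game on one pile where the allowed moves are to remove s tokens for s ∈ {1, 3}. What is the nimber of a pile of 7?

Grundy values for subtraction set {1, 3}:
k:     0  1  2  3  4  5  6  7
g(k):  0  1  0  1  0  1  0  1
So g(7) = 1.

1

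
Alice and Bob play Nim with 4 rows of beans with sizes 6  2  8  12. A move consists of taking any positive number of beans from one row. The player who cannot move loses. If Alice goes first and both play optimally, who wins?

Bob wins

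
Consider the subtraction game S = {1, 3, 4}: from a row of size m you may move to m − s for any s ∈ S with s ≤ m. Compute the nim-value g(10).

Grundy values for subtraction set {1, 3, 4}:
g(0) = mex{} = 0
g(1) = mex{0} = 1
g(2) = mex{1} = 0
g(3) = mex{0} = 1
g(4) = mex{0,1} = 2
g(5) = mex{0,1,2} = 3
g(6) = mex{0,1,3} = 2
g(7) = mex{1,2} = 0
g(8) = mex{0,2,3} = 1
g(9) = mex{1,2,3} = 0
g(10) = mex{0,2} = 1
So g(10) = 1.

1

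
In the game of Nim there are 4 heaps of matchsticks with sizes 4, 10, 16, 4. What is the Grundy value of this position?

26

In binary:
  00100  (4)
  01010  (10)
  10000  (16)
  00100  (4)
  -----
  11010  (26)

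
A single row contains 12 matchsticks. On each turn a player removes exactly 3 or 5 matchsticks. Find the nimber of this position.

1

Build the Grundy sequence with g(k) = mex{g(k−s) : s ∈ {3, 5}, s ≤ k}:
g(0) = mex{} = 0
g(1) = mex{} = 0
g(2) = mex{} = 0
g(3) = mex{0} = 1
g(4) = mex{0} = 1
g(5) = mex{0} = 1
g(6) = mex{0,1} = 2
g(7) = mex{0,1} = 2
g(8) = mex{1} = 0
g(9) = mex{1,2} = 0
g(10) = mex{1,2} = 0
g(11) = mex{0,2} = 1
g(12) = mex{0,2} = 1
So g(12) = 1.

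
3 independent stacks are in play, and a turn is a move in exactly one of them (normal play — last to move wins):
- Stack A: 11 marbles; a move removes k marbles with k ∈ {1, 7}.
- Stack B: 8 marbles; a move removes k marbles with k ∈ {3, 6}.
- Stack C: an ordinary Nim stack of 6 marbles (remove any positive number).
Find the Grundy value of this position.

5

For stack A, compute g(0), g(1), … with moves {1, 7}:
k:     0  1  2  3  4  5  6  7  8  9 10 11
g(k):  0  1  0  1  0  1  0  1  0  1  0  1
So g(11) = 1.
For stack B, compute g(0), g(1), … with moves {3, 6}:
k:     0  1  2  3  4  5  6  7  8
g(k):  0  0  0  1  1  1  2  2  2
So g(8) = 2.
Stack C is a plain Nim stack of size 6, so its Grundy value is 6.
By the Sprague-Grundy theorem, the Grundy value of a sum of independent games is the XOR of the component values.
Combined value = 1 ⊕ 2 ⊕ 6 = 5.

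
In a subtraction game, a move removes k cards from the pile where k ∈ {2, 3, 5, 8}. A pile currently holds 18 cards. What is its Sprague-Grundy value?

Grundy values for subtraction set {2, 3, 5, 8}:
k:     0  1  2  3  4  5  6  7  8  9 10 11 12 13 14 15 16 17 18
g(k):  0  0  1  1  2  2  3  0  4  1  3  0  4  1  2  2  3  0  0
So g(18) = 0.

0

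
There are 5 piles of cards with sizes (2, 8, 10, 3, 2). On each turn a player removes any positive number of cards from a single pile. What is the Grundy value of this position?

1

In binary:
  0010  (2)
  1000  (8)
  1010  (10)
  0011  (3)
  0010  (2)
  ----
  0001  (1)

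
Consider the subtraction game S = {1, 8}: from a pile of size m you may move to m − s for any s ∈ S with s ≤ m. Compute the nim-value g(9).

0

Grundy values for subtraction set {1, 8}:
k:     0  1  2  3  4  5  6  7  8  9
g(k):  0  1  0  1  0  1  0  1  2  0
So g(9) = 0.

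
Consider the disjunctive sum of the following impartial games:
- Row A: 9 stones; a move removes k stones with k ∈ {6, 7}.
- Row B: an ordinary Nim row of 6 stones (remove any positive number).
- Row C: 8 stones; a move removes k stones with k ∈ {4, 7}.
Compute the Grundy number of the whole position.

5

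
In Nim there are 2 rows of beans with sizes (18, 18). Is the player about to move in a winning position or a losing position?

Compute the nim-sum pairwise:
18 ^ 18 = 0
The nim-sum is 0, so this is a P-position: the player to move is in a losing position under optimal play.

Losing position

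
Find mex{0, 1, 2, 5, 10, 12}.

3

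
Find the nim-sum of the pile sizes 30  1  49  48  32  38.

24

Compute the nim-sum pairwise:
30 ^ 1 = 31
31 ^ 49 = 46
46 ^ 48 = 30
30 ^ 32 = 62
62 ^ 38 = 24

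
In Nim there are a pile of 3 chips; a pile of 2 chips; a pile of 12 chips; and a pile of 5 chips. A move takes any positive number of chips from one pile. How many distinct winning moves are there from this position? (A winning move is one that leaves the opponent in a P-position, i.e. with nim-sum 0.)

Nim-sum: 3 ⊕ 2 ⊕ 12 ⊕ 5 = 8.
The overall nim-sum is X = 8. A pile of size p has a winning move iff p XOR X < p (reduce it to p XOR X).
  3: 3 XOR 8 = 11 ≥ 3 — no move.
  2: 2 XOR 8 = 10 ≥ 2 — no move.
  12: 12 XOR 8 = 4 < 12 — winning move (to 4).
  5: 5 XOR 8 = 13 ≥ 5 — no move.
That gives 1 winning move.

1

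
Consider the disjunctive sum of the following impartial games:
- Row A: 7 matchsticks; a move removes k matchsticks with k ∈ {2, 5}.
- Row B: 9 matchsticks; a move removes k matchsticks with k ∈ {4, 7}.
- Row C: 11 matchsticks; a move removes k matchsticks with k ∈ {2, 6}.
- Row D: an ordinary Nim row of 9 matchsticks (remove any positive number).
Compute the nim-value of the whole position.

10

For row A, compute g(0), g(1), … with moves {2, 5}:
g(0) = mex{} = 0
g(1) = mex{} = 0
g(2) = mex{0} = 1
g(3) = mex{0} = 1
g(4) = mex{1} = 0
g(5) = mex{0,1} = 2
g(6) = mex{0} = 1
g(7) = mex{1,2} = 0
So g(7) = 0.
Build the Grundy sequence for row B with g(k) = mex{g(k−s) : s ∈ {4, 7}, s ≤ k}:
g(0) = mex{} = 0
g(1) = mex{} = 0
g(2) = mex{} = 0
g(3) = mex{} = 0
g(4) = mex{0} = 1
g(5) = mex{0} = 1
g(6) = mex{0} = 1
g(7) = mex{0} = 1
g(8) = mex{0,1} = 2
g(9) = mex{0,1} = 2
So g(9) = 2.
Grundy values for row C (subtraction set {2, 6}):
k:     0  1  2  3  4  5  6  7  8  9 10 11
g(k):  0  0  1  1  0  0  1  1  0  0  1  1
So g(11) = 1.
Row D is a plain Nim row of size 9, so its Grundy value is 9.
By the Sprague-Grundy theorem, the Grundy value of a sum of independent games is the XOR of the component values.
Combined value = 0 ⊕ 2 ⊕ 1 ⊕ 9 = 10.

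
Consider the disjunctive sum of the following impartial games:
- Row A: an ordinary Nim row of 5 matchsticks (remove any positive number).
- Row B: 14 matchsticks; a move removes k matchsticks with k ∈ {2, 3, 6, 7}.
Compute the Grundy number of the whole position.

Row A is a plain Nim row of size 5, so its Grundy value is 5.
For row B, compute g(0), g(1), … with moves {2, 3, 6, 7}:
k:     0  1  2  3  4  5  6  7  8  9 10 11 12 13 14
g(k):  0  0  1  1  2  0  3  1  2  0  0  1  1  2  0
So g(14) = 0.
By the Sprague-Grundy theorem, the Grundy value of a sum of independent games is the XOR of the component values.
Combined value = 5 XOR 0 = 5.

5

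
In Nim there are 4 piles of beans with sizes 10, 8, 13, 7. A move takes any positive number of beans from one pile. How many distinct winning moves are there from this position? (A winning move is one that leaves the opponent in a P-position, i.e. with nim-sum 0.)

Write each in binary and XOR column by column:
  1010  (10)
  1000  (8)
  1101  (13)
  0111  (7)
  ----
  1000  (8)
The overall nim-sum is X = 8. A pile of size p has a winning move iff p XOR X < p (reduce it to p XOR X).
  10: 10 XOR 8 = 2 < 10 — winning move (to 2).
  8: 8 XOR 8 = 0 < 8 — winning move (to 0).
  13: 13 XOR 8 = 5 < 13 — winning move (to 5).
  7: 7 XOR 8 = 15 ≥ 7 — no move.
That gives 3 winning moves.

3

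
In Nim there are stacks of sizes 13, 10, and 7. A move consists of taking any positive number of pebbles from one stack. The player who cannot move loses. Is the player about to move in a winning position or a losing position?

Losing position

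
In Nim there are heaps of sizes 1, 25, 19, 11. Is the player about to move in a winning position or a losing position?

Losing position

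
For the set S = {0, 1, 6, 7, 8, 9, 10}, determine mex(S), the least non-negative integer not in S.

2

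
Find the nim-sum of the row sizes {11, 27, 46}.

Compute the nim-sum pairwise:
11 ⊕ 27 = 16
16 ⊕ 46 = 62

62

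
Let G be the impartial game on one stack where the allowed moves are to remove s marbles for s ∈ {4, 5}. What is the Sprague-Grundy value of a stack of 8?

Grundy values for subtraction set {4, 5}:
g(0) = mex{} = 0
g(1) = mex{} = 0
g(2) = mex{} = 0
g(3) = mex{} = 0
g(4) = mex{0} = 1
g(5) = mex{0} = 1
g(6) = mex{0} = 1
g(7) = mex{0} = 1
g(8) = mex{0,1} = 2
So g(8) = 2.

2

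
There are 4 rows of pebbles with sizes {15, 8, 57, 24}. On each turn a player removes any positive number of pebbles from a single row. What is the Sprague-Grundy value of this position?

Write each in binary and XOR column by column:
  001111  (15)
  001000  (8)
  111001  (57)
  011000  (24)
  ------
  100110  (38)

38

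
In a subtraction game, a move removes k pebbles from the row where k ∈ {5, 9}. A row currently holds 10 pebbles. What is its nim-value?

2

Build the Grundy sequence with g(k) = mex{g(k−s) : s ∈ {5, 9}, s ≤ k}:
k:     0  1  2  3  4  5  6  7  8  9 10
g(k):  0  0  0  0  0  1  1  1  1  1  2
So g(10) = 2.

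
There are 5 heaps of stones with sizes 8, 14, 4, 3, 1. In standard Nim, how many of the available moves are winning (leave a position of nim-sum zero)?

0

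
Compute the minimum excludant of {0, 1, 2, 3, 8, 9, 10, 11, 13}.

4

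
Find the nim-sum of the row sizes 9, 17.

24

In binary:
  01001  (9)
  10001  (17)
  -----
  11000  (24)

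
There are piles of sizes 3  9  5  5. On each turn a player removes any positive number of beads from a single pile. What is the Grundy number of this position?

10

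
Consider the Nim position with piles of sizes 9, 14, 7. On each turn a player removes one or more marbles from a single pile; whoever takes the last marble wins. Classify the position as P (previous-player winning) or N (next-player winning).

Write each in binary and XOR column by column:
  1001  (9)
  1110  (14)
  0111  (7)
  ----
  0000  (0)
The nim-sum is 0, so this is a P-position: the player to move is in a losing position under optimal play.

P-position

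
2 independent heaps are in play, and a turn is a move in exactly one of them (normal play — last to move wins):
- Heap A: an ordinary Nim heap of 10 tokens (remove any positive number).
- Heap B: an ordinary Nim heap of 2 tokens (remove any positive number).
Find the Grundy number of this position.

Heap A is a plain Nim heap of size 10, so its Grundy value is 10.
Heap B is a plain Nim heap of size 2, so its Grundy value is 2.
By the Sprague-Grundy theorem, the Grundy value of a sum of independent games is the XOR of the component values.
Combined value = 10 XOR 2 = 8.

8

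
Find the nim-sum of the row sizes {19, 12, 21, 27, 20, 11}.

14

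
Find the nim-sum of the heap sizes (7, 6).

1

Compute the nim-sum pairwise:
7 XOR 6 = 1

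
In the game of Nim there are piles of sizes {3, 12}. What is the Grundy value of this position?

15

Nim-sum: 3 ⊕ 12 = 15.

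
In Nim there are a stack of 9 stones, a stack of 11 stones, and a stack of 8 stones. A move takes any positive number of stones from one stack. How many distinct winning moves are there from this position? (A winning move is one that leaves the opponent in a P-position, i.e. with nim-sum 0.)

3

Compute the nim-sum pairwise:
9 ^ 11 = 2
2 ^ 8 = 10
The overall nim-sum is X = 10. A stack of size p has a winning move iff p XOR X < p (reduce it to p XOR X).
  9: 9 XOR 10 = 3 < 9 — winning move (to 3).
  11: 11 XOR 10 = 1 < 11 — winning move (to 1).
  8: 8 XOR 10 = 2 < 8 — winning move (to 2).
That gives 3 winning moves.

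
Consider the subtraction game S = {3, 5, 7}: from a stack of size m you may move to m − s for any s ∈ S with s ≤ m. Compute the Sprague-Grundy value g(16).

2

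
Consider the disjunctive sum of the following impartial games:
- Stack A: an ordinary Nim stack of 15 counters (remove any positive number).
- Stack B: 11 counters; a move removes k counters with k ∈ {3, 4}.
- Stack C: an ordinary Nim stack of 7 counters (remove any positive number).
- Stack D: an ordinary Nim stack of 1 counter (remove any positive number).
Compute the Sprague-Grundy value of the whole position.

8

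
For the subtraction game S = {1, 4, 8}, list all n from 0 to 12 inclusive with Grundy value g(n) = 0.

0, 2, 5, 7, 12

Build the Grundy sequence with g(k) = mex{g(k−s) : s ∈ {1, 4, 8}, s ≤ k}:
g(0) = mex{} = 0
g(1) = mex{0} = 1
g(2) = mex{1} = 0
g(3) = mex{0} = 1
g(4) = mex{0,1} = 2
g(5) = mex{1,2} = 0
g(6) = mex{0} = 1
g(7) = mex{1} = 0
g(8) = mex{0,2} = 1
g(9) = mex{0,1} = 2
g(10) = mex{0,1,2} = 3
g(11) = mex{0,1,3} = 2
g(12) = mex{1,2} = 0
The P-positions (g = 0) in 0..12 are 0, 2, 5, 7, 12.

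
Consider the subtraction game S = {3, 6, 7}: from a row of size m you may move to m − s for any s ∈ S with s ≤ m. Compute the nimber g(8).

Grundy values for subtraction set {3, 6, 7}:
g(0) = mex{} = 0
g(1) = mex{} = 0
g(2) = mex{} = 0
g(3) = mex{0} = 1
g(4) = mex{0} = 1
g(5) = mex{0} = 1
g(6) = mex{0,1} = 2
g(7) = mex{0,1} = 2
g(8) = mex{0,1} = 2
So g(8) = 2.

2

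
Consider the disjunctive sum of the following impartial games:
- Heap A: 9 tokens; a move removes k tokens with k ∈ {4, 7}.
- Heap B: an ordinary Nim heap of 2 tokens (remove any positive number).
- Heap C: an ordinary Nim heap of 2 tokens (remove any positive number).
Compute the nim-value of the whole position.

2

Grundy values for heap A (subtraction set {4, 7}):
k:     0  1  2  3  4  5  6  7  8  9
g(k):  0  0  0  0  1  1  1  1  2  2
So g(9) = 2.
Heap B is a plain Nim heap of size 2, so its Grundy value is 2.
Heap C is a plain Nim heap of size 2, so its Grundy value is 2.
By the Sprague-Grundy theorem, the Grundy value of a sum of independent games is the XOR of the component values.
Combined value = 2 XOR 2 XOR 2 = 2.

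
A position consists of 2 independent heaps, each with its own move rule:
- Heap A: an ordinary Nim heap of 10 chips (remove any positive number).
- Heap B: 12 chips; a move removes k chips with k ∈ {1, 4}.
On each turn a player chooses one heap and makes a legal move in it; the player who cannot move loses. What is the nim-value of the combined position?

Heap A is a plain Nim heap of size 10, so its Grundy value is 10.
For heap B, compute g(0), g(1), … with moves {1, 4}:
g(0) = mex{} = 0
g(1) = mex{0} = 1
g(2) = mex{1} = 0
g(3) = mex{0} = 1
g(4) = mex{0,1} = 2
g(5) = mex{1,2} = 0
g(6) = mex{0} = 1
g(7) = mex{1} = 0
g(8) = mex{0,2} = 1
g(9) = mex{0,1} = 2
g(10) = mex{1,2} = 0
g(11) = mex{0} = 1
g(12) = mex{1} = 0
So g(12) = 0.
By the Sprague-Grundy theorem, the Grundy value of a sum of independent games is the XOR of the component values.
Combined value = 10 XOR 0 = 10.

10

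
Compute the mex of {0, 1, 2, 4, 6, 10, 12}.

3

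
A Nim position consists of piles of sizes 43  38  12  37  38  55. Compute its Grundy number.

53

Bitwise XOR of the heap sizes:
  101011  (43)
  100110  (38)
  001100  (12)
  100101  (37)
  100110  (38)
  110111  (55)
  ------
  110101  (53)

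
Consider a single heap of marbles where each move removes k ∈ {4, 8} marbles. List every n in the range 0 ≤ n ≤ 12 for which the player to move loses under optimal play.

0, 1, 2, 3, 12

Compute g(0), g(1), … for moves {4, 8}:
k:     0  1  2  3  4  5  6  7  8  9 10 11 12
g(k):  0  0  0  0  1  1  1  1  2  2  2  2  0
The P-positions (g = 0) in 0..12 are 0, 1, 2, 3, 12.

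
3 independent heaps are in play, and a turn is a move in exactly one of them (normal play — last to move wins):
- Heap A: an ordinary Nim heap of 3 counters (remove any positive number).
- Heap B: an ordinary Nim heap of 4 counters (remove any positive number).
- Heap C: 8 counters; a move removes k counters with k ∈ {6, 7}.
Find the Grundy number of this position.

6

Heap A is a plain Nim heap of size 3, so its Grundy value is 3.
Heap B is a plain Nim heap of size 4, so its Grundy value is 4.
Build the Grundy sequence for heap C with g(k) = mex{g(k−s) : s ∈ {6, 7}, s ≤ k}:
k:     0  1  2  3  4  5  6  7  8
g(k):  0  0  0  0  0  0  1  1  1
So g(8) = 1.
The value of a disjunctive sum is the nim-sum of the parts.
Combined value = 3 XOR 4 XOR 1 = 6.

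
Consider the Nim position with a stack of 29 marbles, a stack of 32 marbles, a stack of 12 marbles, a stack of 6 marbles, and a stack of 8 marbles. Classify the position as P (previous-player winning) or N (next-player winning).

Nim-sum: 29 ⊕ 32 ⊕ 12 ⊕ 6 ⊕ 8 = 63.
The nim-sum is 63 ≠ 0, so this is an N-position: the player to move can win.

N-position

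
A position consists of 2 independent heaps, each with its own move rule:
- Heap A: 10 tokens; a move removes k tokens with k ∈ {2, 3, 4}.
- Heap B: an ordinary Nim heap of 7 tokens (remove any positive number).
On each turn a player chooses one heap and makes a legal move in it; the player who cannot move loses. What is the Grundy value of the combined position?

5

Build the Grundy sequence for heap A with g(k) = mex{g(k−s) : s ∈ {2, 3, 4}, s ≤ k}:
k:     0  1  2  3  4  5  6  7  8  9 10
g(k):  0  0  1  1  2  2  0  0  1  1  2
So g(10) = 2.
Heap B is a plain Nim heap of size 7, so its Grundy value is 7.
By the Sprague-Grundy theorem, the Grundy value of a sum of independent games is the XOR of the component values.
Combined value = 2 XOR 7 = 5.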